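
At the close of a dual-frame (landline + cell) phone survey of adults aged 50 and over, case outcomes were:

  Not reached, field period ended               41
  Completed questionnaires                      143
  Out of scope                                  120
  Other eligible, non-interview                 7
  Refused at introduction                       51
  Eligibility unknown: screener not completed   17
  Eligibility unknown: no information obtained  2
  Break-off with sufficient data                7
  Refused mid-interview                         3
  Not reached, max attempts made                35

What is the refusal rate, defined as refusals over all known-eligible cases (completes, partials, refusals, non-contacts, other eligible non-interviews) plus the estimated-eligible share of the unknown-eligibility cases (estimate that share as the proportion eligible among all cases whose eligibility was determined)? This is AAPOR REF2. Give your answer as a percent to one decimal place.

18.0%

Refusals = 51 + 3 = 54
No answer / not reached = 41 + 35 = 76
Unknown if eligible = 17 + 2 = 19
Numerator = 54
Known eligible = 143 + 7 + 54 + 76 + 7 = 287
e = 287 / (287 + 120) = 287 / 407 = 0.7052
Estimated eligible among unknowns = 0.7052 × 19 = 13.40
Denominator = 287 + 13.40 = 300.40
REF2 = 54 / 300.40 = 0.1798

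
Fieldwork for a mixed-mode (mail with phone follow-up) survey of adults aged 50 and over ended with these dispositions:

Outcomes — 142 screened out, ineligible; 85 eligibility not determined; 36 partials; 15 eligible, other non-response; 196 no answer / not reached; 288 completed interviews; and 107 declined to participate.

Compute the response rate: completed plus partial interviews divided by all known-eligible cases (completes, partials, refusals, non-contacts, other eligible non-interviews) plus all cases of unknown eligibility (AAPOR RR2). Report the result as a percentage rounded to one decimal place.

Num = 288 + 36 = 324
Denominator = 288 + 36 + 107 + 196 + 15 + 85 = 727
RR2 = 324 / 727 = 0.4457

44.6%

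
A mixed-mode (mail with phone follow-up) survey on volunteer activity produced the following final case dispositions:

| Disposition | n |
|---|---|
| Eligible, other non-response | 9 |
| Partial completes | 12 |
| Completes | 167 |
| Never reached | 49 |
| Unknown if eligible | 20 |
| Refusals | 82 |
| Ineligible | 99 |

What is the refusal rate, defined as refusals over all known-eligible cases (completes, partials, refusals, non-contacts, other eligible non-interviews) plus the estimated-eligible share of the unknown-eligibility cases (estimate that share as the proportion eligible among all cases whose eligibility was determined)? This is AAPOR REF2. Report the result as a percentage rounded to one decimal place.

24.5%

Numerator → 82
Known eligible → 167 + 12 + 82 + 49 + 9 = 319
e = 319 / (319 + 99) = 319 / 418 = 0.7632
Estimated eligible among unknowns → 0.7632 × 20 = 15.26
Base → 319 + 15.26 = 334.26
REF2 = 82 / 334.26 = 0.2453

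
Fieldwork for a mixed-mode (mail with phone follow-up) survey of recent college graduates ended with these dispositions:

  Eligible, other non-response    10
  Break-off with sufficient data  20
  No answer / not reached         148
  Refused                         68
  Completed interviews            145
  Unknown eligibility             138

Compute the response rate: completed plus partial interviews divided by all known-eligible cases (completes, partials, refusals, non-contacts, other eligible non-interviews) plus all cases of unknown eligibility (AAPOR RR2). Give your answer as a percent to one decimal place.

Top: 145 + 20 = 165
Denominator: 145 + 20 + 68 + 148 + 10 + 138 = 529
RR2 = 165 / 529 = 0.3119

31.2%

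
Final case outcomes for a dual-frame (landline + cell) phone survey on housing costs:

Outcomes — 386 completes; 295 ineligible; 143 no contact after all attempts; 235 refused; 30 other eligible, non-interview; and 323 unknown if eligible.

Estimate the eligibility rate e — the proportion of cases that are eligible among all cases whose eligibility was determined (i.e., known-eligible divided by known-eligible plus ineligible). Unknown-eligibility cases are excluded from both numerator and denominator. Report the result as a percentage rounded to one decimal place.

Eligible (known): 386 + 235 + 143 + 30 = 794
e = 794 / (794 + 295) = 794 / 1089 = 0.7291

72.9%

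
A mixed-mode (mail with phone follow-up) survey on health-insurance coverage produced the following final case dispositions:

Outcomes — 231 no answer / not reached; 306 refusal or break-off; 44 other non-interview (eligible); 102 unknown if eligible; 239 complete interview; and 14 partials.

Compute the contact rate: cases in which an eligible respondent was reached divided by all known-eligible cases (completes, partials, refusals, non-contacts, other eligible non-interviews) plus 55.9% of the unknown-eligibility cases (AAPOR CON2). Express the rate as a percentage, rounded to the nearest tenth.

67.7%

Top: 239 + 14 + 306 + 44 = 603
Eligible (known): 239 + 14 + 306 + 231 + 44 = 834
Eligible share of unknowns: 0.5590 × 102 = 57.02
Base: 834 + 57.02 = 891.02
CON2 = 603 / 891.02 = 0.6768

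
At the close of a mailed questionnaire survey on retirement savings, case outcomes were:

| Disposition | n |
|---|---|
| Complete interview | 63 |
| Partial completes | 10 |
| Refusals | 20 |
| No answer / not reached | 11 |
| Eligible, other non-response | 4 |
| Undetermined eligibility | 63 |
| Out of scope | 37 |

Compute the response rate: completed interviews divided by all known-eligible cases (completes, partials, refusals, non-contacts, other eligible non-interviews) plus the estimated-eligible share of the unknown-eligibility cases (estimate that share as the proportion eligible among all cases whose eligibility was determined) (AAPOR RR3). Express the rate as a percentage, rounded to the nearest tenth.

Num = 63
Known eligible = 63 + 10 + 20 + 11 + 4 = 108
e = 108 / (108 + 37) = 108 / 145 = 0.7448
Estimated eligible among unknowns = 0.7448 × 63 = 46.92
Denom = 108 + 46.92 = 154.92
RR3 = 63 / 154.92 = 0.4067

40.7%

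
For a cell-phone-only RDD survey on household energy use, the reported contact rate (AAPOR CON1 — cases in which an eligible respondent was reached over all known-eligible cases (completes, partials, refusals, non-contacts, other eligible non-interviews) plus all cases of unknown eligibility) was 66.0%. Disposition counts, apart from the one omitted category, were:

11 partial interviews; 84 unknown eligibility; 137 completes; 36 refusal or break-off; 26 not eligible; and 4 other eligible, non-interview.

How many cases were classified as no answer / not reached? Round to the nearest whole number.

Numerator → 137 + 11 + 36 + 4 = 188
CON1 = 188 / D = 0.660
D = 188 / 0.660 = 284.8
Rest of base = 272
no answer / not reached = 284.8 − 272 ≈ 13

13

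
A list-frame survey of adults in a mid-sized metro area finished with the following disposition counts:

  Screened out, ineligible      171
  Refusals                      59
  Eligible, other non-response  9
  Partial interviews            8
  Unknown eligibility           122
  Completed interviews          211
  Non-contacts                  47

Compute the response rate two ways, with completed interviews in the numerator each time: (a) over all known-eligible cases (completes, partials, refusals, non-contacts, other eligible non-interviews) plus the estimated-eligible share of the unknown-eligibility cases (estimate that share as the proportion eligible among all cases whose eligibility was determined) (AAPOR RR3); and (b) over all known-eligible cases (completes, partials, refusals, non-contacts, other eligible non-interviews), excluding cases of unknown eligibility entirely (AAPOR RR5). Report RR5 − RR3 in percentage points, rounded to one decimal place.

Num → 211
Known eligible → 211 + 8 + 59 + 47 + 9 = 334
e = 334 / (334 + 171) = 334 / 505 = 0.6614
e × U → 0.6614 × 122 = 80.69
Denom → 334 + 80.69 = 414.69
RR3 = 211 / 414.69 = 0.5088
Denom → 211 + 8 + 59 + 47 + 9 = 334
RR5 = 211 / 334 = 0.6317
Difference = 63.17 − 50.88 = 12.29 percentage points

12.3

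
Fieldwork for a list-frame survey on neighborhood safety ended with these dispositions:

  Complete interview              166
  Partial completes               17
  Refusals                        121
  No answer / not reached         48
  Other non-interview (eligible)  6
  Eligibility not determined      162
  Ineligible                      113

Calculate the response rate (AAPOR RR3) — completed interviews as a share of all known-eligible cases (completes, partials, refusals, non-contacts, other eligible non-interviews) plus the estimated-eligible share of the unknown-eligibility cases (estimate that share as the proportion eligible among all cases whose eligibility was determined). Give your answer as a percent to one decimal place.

Numerator: 166
Known eligible: 166 + 17 + 121 + 48 + 6 = 358
e = 358 / (358 + 113) = 358 / 471 = 0.7601
Estimated eligible among unknowns: 0.7601 × 162 = 123.14
Base: 358 + 123.14 = 481.14
RR3 = 166 / 481.14 = 0.3450

34.5%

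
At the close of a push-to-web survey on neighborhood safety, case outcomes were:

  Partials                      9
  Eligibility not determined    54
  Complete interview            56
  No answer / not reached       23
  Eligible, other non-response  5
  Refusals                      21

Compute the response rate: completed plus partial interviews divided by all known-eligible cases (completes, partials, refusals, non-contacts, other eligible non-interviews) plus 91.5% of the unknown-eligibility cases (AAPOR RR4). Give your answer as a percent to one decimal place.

39.8%

Top → 56 + 9 = 65
Known eligible → 56 + 9 + 21 + 23 + 5 = 114
Eligible share of unknowns → 0.9150 × 54 = 49.41
Denominator → 114 + 49.41 = 163.41
RR4 = 65 / 163.41 = 0.3978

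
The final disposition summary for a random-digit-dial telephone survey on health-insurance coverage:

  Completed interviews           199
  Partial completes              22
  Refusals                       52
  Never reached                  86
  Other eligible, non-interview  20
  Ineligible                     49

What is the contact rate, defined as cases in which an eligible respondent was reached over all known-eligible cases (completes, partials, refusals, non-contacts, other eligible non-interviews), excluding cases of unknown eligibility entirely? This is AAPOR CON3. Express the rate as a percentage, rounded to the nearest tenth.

77.3%

Numerator: 199 + 22 + 52 + 20 = 293
Denom: 199 + 22 + 52 + 86 + 20 = 379
CON3 = 293 / 379 = 0.7731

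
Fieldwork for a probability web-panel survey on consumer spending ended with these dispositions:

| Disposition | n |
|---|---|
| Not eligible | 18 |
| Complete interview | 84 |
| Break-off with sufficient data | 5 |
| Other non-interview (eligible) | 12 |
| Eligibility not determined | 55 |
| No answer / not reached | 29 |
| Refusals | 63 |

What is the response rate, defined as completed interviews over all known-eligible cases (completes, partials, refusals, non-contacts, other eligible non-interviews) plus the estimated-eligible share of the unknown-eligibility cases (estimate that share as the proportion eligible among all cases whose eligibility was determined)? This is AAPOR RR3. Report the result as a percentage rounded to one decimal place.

34.5%

Numerator → 84
Known eligible → 84 + 5 + 63 + 29 + 12 = 193
e = 193 / (193 + 18) = 193 / 211 = 0.9147
Estimated eligible among unknowns → 0.9147 × 55 = 50.31
Denominator → 193 + 50.31 = 243.31
RR3 = 84 / 243.31 = 0.3452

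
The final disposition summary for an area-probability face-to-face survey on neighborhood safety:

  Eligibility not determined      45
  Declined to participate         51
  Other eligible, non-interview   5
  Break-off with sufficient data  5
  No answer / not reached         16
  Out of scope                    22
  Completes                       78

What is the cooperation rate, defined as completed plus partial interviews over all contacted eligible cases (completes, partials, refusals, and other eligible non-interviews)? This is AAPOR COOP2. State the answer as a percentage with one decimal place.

Num: 78 + 5 = 83
Denom: 78 + 5 + 51 + 5 = 139
COOP2 = 83 / 139 = 0.5971

59.7%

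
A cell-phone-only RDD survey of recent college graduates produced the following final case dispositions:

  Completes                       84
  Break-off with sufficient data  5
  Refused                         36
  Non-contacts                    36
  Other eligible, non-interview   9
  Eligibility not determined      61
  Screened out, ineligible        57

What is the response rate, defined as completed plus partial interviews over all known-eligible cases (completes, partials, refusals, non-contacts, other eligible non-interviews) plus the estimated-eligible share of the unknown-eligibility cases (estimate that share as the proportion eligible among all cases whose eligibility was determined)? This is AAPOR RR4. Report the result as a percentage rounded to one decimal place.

41.3%

Top → 84 + 5 = 89
Known eligible → 84 + 5 + 36 + 36 + 9 = 170
e = 170 / (170 + 57) = 170 / 227 = 0.7489
Eligible share of unknowns → 0.7489 × 61 = 45.68
Denom → 170 + 45.68 = 215.68
RR4 = 89 / 215.68 = 0.4126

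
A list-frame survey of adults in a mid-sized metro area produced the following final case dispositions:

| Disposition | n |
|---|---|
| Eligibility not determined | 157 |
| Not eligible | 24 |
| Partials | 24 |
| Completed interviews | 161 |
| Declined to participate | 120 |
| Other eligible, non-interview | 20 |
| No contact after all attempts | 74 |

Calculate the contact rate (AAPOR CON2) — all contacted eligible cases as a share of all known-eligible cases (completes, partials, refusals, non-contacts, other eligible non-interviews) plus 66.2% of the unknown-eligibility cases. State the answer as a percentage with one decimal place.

Top = 161 + 24 + 120 + 20 = 325
Eligible (known) = 161 + 24 + 120 + 74 + 20 = 399
e × U = 0.6620 × 157 = 103.93
Base = 399 + 103.93 = 502.93
CON2 = 325 / 502.93 = 0.6462

64.6%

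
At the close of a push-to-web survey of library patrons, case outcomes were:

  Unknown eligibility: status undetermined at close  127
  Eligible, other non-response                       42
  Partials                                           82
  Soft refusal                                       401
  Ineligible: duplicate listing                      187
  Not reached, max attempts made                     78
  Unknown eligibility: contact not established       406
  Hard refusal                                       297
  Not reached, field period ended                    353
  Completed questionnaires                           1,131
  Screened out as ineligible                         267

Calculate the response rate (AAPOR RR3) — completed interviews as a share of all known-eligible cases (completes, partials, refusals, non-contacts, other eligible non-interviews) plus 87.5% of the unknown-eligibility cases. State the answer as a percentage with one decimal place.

Refusal or break-off = 297 + 401 = 698
Non-contacts = 353 + 78 = 431
Unknown if eligible = 406 + 127 = 533
Ineligible = 267 + 187 = 454
Num: 1131
Determined eligible: 1131 + 82 + 698 + 431 + 42 = 2384
Estimated eligible among unknowns: 0.8750 × 533 = 466.38
Base: 2384 + 466.38 = 2850.38
RR3 = 1131 / 2850.38 = 0.3968

39.7%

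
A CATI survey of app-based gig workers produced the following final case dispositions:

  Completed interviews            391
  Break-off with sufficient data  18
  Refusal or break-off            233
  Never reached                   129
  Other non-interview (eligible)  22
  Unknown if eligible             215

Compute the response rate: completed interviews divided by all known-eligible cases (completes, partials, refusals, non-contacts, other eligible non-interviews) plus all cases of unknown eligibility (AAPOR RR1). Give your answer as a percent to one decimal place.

38.8%

Top → 391
Denominator → 391 + 18 + 233 + 129 + 22 + 215 = 1008
RR1 = 391 / 1008 = 0.3879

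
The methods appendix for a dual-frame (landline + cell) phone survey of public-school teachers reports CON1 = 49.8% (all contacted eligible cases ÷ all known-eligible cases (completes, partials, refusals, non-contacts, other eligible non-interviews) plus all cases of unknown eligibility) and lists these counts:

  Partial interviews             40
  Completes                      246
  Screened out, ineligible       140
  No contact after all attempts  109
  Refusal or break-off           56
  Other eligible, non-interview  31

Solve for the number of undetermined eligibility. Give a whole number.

267

Num → 246 + 40 + 56 + 31 = 373
CON1 = 373 / D = 0.498
D = 373 / 0.498 = 749.0
Remaining denominator categories sum to 482
undetermined eligibility = 749.0 − 482 ≈ 267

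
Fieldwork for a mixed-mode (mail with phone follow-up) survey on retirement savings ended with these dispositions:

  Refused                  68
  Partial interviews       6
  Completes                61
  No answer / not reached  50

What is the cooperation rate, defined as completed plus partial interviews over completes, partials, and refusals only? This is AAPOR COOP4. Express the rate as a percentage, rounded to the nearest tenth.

Top: 61 + 6 = 67
Denom: 61 + 6 + 68 = 135
COOP4 = 67 / 135 = 0.4963

49.6%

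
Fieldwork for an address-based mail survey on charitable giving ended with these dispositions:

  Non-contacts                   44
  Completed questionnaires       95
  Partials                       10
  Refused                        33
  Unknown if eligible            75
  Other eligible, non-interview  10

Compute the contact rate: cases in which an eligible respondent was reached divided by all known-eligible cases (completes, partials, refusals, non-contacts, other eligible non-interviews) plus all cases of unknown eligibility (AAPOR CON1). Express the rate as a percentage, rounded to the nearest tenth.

55.4%

Top = 95 + 10 + 33 + 10 = 148
Base = 95 + 10 + 33 + 44 + 10 + 75 = 267
CON1 = 148 / 267 = 0.5543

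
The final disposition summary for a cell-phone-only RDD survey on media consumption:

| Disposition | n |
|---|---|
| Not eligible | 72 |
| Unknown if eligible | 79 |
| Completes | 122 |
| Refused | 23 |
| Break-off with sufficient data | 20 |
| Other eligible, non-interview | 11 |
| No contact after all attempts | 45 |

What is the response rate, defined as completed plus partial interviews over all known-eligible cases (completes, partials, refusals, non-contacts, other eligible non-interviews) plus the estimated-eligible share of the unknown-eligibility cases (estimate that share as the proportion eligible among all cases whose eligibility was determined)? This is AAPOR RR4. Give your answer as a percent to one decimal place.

50.6%

Top: 122 + 20 = 142
Determined eligible: 122 + 20 + 23 + 45 + 11 = 221
e = 221 / (221 + 72) = 221 / 293 = 0.7543
Eligible share of unknowns: 0.7543 × 79 = 59.59
Base: 221 + 59.59 = 280.59
RR4 = 142 / 280.59 = 0.5061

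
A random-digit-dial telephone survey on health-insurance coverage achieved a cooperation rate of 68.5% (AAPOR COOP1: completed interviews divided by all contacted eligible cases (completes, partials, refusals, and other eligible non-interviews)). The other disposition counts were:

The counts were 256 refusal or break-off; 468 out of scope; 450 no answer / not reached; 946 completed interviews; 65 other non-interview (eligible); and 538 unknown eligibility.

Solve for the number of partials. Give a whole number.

COOP1 = 946 / D = 0.685
D = 946 / 0.685 = 1381.0
Other denominator terms total 1267
partials = 1381.0 − 1267 ≈ 114

114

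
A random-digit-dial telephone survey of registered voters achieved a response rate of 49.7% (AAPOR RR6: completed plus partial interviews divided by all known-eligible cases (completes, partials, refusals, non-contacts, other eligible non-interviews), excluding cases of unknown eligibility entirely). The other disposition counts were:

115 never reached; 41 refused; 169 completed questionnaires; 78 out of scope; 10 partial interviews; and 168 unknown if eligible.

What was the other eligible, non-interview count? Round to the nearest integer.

25

Num: 169 + 10 = 179
RR6 = 179 / D = 0.497
D = 179 / 0.497 = 360.2
Other denominator terms total 335
other eligible, non-interview = 360.2 − 335 ≈ 25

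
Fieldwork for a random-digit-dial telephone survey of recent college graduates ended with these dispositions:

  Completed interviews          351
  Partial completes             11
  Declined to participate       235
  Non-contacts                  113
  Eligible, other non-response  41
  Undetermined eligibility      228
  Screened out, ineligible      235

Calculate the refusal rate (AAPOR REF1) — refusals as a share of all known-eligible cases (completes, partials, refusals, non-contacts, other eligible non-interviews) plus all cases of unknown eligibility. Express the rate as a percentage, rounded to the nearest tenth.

Top: 235
Denom: 351 + 11 + 235 + 113 + 41 + 228 = 979
REF1 = 235 / 979 = 0.2400

24.0%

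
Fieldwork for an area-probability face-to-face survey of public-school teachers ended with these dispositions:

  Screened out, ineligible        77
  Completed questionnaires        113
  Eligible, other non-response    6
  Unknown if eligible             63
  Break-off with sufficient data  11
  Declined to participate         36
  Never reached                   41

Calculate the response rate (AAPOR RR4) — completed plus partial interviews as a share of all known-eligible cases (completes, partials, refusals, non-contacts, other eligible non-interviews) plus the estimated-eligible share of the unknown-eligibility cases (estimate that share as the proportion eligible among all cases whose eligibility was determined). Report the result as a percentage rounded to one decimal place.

49.0%

Top → 113 + 11 = 124
Determined eligible → 113 + 11 + 36 + 41 + 6 = 207
e = 207 / (207 + 77) = 207 / 284 = 0.7289
e × U → 0.7289 × 63 = 45.92
Denom → 207 + 45.92 = 252.92
RR4 = 124 / 252.92 = 0.4903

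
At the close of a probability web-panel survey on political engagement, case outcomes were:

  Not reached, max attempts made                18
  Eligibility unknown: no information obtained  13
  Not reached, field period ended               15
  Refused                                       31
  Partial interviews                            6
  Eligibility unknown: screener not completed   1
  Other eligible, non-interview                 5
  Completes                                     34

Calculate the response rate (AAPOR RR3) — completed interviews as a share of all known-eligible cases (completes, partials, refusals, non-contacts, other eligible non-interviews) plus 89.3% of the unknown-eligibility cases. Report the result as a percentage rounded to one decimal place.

28.0%

Non-contacts = 15 + 18 = 33
Undetermined eligibility = 1 + 13 = 14
Numerator → 34
Known eligible → 34 + 6 + 31 + 33 + 5 = 109
Eligible share of unknowns → 0.8930 × 14 = 12.50
Base → 109 + 12.50 = 121.50
RR3 = 34 / 121.50 = 0.2798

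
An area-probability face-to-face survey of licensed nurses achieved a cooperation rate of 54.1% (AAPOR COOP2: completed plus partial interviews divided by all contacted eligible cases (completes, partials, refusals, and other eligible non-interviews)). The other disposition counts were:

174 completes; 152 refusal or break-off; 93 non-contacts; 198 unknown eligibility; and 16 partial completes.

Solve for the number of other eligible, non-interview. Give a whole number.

Num → 174 + 16 = 190
COOP2 = 190 / D = 0.541
D = 190 / 0.541 = 351.2
Other denominator terms total 342
other eligible, non-interview = 351.2 − 342 ≈ 9

9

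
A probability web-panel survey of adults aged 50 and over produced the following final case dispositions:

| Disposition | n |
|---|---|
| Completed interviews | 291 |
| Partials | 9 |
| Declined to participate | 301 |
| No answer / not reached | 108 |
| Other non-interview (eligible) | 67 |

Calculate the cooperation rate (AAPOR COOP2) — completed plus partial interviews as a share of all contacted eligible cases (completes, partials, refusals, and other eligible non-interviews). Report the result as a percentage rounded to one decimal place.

44.9%

Top: 291 + 9 = 300
Base: 291 + 9 + 301 + 67 = 668
COOP2 = 300 / 668 = 0.4491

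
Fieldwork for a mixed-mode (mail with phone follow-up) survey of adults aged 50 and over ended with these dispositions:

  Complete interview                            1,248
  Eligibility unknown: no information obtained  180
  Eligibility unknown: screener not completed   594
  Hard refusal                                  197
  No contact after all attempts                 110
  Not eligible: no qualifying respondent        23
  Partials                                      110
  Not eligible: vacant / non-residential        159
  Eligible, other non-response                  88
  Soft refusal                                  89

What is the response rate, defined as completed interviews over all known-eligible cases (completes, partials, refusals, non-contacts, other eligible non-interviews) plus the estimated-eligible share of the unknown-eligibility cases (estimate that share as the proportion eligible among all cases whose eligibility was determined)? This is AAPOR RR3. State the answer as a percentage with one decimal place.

Refusal or break-off = 197 + 89 = 286
Unknown eligibility = 594 + 180 = 774
Not eligible = 23 + 159 = 182
Num → 1248
Determined eligible → 1248 + 110 + 286 + 110 + 88 = 1842
e = 1842 / (1842 + 182) = 1842 / 2024 = 0.9101
e × U → 0.9101 × 774 = 704.42
Base → 1842 + 704.42 = 2546.42
RR3 = 1248 / 2546.42 = 0.4901

49.0%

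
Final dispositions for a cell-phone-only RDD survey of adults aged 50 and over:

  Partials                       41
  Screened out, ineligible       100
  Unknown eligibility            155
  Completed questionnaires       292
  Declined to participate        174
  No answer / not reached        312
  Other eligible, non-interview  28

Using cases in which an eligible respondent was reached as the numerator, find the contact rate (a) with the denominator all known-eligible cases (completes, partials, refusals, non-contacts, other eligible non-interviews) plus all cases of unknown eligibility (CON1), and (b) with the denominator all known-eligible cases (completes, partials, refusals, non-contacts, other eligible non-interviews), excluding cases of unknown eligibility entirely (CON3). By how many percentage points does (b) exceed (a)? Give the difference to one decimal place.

9.8

Num: 292 + 41 + 174 + 28 = 535
Denominator: 292 + 41 + 174 + 312 + 28 + 155 = 1002
CON1 = 535 / 1002 = 0.5339
Denominator: 292 + 41 + 174 + 312 + 28 = 847
CON3 = 535 / 847 = 0.6316
Difference = 63.16 − 53.39 = 9.77 percentage points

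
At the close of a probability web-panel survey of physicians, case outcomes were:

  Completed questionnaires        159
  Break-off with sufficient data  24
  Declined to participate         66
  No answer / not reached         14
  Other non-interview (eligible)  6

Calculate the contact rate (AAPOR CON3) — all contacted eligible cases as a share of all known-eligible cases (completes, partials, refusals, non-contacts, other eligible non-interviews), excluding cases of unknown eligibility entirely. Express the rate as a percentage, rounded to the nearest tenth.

Top = 159 + 24 + 66 + 6 = 255
Base = 159 + 24 + 66 + 14 + 6 = 269
CON3 = 255 / 269 = 0.9480

94.8%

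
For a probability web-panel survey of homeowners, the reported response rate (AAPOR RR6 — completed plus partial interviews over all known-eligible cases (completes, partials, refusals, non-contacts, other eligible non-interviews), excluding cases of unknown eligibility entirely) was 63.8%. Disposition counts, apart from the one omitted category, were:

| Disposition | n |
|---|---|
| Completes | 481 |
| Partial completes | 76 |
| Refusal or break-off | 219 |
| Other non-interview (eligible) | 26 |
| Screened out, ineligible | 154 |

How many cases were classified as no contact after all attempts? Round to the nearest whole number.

71

Numerator → 481 + 76 = 557
RR6 = 557 / D = 0.638
D = 557 / 0.638 = 873.0
Remaining denominator categories sum to 802
no contact after all attempts = 873.0 − 802 ≈ 71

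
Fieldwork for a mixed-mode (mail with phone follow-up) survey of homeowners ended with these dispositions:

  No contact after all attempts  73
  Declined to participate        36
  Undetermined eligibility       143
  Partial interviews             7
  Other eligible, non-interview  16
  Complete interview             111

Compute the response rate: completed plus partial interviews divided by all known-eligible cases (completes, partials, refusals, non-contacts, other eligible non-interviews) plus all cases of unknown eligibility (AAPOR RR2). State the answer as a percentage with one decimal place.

Num = 111 + 7 = 118
Denominator = 111 + 7 + 36 + 73 + 16 + 143 = 386
RR2 = 118 / 386 = 0.3057

30.6%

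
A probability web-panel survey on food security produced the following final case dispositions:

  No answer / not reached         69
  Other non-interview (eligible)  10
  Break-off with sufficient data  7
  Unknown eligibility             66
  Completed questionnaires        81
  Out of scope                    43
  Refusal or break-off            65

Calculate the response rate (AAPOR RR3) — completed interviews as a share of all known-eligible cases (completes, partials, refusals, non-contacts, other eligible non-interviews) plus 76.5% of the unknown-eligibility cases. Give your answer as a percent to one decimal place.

Num → 81
Known eligible → 81 + 7 + 65 + 69 + 10 = 232
e × U → 0.7650 × 66 = 50.49
Denom → 232 + 50.49 = 282.49
RR3 = 81 / 282.49 = 0.2867

28.7%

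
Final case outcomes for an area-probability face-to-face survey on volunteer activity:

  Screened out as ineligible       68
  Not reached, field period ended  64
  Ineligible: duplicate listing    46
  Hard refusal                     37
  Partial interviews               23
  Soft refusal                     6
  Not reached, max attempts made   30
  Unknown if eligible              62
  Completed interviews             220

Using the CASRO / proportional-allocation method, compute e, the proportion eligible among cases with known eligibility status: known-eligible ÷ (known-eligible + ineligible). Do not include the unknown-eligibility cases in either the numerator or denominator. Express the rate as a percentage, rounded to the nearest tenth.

Refusals = 37 + 6 = 43
No answer / not reached = 64 + 30 = 94
Screened out, ineligible = 68 + 46 = 114
Known eligible: 220 + 23 + 43 + 94 = 380
e = 380 / (380 + 114) = 380 / 494 = 0.7692

76.9%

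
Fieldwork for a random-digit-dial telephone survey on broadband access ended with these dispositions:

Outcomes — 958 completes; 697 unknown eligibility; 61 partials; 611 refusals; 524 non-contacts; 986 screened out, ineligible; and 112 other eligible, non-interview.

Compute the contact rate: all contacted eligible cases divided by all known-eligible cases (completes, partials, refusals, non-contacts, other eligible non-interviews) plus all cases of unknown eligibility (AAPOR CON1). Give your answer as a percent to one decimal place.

Top: 958 + 61 + 611 + 112 = 1742
Base: 958 + 61 + 611 + 524 + 112 + 697 = 2963
CON1 = 1742 / 2963 = 0.5879

58.8%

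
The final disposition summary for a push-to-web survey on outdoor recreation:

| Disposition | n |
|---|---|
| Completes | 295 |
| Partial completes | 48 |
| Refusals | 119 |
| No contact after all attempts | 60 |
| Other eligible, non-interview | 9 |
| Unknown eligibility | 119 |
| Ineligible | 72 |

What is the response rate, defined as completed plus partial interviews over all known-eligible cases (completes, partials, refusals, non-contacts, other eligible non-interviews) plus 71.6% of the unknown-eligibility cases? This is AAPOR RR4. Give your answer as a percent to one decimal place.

Top = 295 + 48 = 343
Known eligible = 295 + 48 + 119 + 60 + 9 = 531
Estimated eligible among unknowns = 0.7160 × 119 = 85.20
Denominator = 531 + 85.20 = 616.20
RR4 = 343 / 616.20 = 0.5566

55.7%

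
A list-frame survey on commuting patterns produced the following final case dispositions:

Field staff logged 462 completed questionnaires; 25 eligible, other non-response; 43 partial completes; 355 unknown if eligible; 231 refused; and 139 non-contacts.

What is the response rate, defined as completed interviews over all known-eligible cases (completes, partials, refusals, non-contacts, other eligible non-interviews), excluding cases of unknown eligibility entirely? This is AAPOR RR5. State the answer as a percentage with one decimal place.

51.3%

Num = 462
Base = 462 + 43 + 231 + 139 + 25 = 900
RR5 = 462 / 900 = 0.5133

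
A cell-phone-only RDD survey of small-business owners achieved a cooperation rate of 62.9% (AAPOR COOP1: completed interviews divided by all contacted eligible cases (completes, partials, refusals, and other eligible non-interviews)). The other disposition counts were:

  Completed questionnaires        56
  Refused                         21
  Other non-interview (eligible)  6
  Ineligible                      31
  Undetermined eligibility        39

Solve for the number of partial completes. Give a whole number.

6

COOP1 = 56 / D = 0.629
D = 56 / 0.629 = 89.0
Other denominator terms total 83
partial completes = 89.0 − 83 ≈ 6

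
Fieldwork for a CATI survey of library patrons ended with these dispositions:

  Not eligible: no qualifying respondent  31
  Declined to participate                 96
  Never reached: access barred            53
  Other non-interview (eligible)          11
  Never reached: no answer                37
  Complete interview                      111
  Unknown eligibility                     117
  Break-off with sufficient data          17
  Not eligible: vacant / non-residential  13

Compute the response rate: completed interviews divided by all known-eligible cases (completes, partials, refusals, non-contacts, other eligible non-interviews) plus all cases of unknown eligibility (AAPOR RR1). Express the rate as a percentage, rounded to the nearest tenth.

Never reached = 37 + 53 = 90
Not eligible = 31 + 13 = 44
Top → 111
Denom → 111 + 17 + 96 + 90 + 11 + 117 = 442
RR1 = 111 / 442 = 0.2511

25.1%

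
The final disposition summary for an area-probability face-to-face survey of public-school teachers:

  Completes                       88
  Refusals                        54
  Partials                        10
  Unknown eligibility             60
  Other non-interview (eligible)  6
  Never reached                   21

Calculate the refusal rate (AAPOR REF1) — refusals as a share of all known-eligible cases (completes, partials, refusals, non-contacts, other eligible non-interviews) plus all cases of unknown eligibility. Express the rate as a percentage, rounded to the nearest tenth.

22.6%

Top: 54
Denom: 88 + 10 + 54 + 21 + 6 + 60 = 239
REF1 = 54 / 239 = 0.2259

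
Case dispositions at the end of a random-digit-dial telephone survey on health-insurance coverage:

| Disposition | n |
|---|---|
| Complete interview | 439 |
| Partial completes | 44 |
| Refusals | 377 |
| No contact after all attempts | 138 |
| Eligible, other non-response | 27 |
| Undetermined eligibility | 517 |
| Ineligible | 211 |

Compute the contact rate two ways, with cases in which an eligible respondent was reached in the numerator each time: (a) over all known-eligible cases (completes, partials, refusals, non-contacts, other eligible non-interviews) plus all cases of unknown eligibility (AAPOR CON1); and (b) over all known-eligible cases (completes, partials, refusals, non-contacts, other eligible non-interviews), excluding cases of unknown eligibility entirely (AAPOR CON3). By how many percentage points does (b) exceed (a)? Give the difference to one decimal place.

29.0

Num: 439 + 44 + 377 + 27 = 887
Denom: 439 + 44 + 377 + 138 + 27 + 517 = 1542
CON1 = 887 / 1542 = 0.5752
Denom: 439 + 44 + 377 + 138 + 27 = 1025
CON3 = 887 / 1025 = 0.8654
Difference = 86.54 − 57.52 = 29.02 percentage points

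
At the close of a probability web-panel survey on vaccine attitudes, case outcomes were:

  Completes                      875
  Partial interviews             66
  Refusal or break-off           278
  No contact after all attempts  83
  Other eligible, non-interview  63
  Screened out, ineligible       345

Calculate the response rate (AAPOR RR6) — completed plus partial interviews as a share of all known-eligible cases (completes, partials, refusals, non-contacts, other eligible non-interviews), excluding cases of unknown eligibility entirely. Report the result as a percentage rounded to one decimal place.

68.9%

Top: 875 + 66 = 941
Base: 875 + 66 + 278 + 83 + 63 = 1365
RR6 = 941 / 1365 = 0.6894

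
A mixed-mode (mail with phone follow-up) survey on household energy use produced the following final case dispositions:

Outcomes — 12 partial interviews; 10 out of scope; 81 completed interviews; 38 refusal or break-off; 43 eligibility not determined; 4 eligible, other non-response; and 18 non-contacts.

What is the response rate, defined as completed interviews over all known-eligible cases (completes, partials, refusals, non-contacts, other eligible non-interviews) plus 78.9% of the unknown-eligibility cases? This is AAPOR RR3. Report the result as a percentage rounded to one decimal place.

43.3%

Numerator: 81
Determined eligible: 81 + 12 + 38 + 18 + 4 = 153
e × U: 0.7890 × 43 = 33.93
Denom: 153 + 33.93 = 186.93
RR3 = 81 / 186.93 = 0.4333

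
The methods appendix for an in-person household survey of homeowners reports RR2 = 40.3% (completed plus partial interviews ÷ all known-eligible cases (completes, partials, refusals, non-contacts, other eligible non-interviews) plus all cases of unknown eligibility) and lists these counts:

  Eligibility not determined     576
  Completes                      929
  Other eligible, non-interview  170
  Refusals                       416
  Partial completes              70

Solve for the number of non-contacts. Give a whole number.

318

Numerator → 929 + 70 = 999
RR2 = 999 / D = 0.403
D = 999 / 0.403 = 2478.9
Other denominator terms total 2161
non-contacts = 2478.9 − 2161 ≈ 318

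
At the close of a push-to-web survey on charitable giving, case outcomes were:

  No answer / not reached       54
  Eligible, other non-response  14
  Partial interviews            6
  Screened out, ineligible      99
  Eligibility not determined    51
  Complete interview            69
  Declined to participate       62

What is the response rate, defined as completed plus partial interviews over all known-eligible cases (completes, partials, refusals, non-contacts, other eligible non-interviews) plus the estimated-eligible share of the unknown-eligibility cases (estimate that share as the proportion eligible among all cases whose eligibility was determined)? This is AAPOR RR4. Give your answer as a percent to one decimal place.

Numerator = 69 + 6 = 75
Eligible (known) = 69 + 6 + 62 + 54 + 14 = 205
e = 205 / (205 + 99) = 205 / 304 = 0.6743
e × U = 0.6743 × 51 = 34.39
Denominator = 205 + 34.39 = 239.39
RR4 = 75 / 239.39 = 0.3133

31.3%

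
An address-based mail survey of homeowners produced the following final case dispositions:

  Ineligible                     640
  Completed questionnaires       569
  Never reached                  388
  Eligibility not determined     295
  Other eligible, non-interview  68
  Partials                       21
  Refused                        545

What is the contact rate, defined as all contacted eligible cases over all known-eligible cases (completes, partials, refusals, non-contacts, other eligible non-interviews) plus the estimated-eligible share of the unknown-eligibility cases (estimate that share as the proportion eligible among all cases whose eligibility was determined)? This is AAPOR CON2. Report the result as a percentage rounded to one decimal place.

Num → 569 + 21 + 545 + 68 = 1203
Eligible (known) → 569 + 21 + 545 + 388 + 68 = 1591
e = 1591 / (1591 + 640) = 1591 / 2231 = 0.7131
Estimated eligible among unknowns → 0.7131 × 295 = 210.36
Denominator → 1591 + 210.36 = 1801.36
CON2 = 1203 / 1801.36 = 0.6678

66.8%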